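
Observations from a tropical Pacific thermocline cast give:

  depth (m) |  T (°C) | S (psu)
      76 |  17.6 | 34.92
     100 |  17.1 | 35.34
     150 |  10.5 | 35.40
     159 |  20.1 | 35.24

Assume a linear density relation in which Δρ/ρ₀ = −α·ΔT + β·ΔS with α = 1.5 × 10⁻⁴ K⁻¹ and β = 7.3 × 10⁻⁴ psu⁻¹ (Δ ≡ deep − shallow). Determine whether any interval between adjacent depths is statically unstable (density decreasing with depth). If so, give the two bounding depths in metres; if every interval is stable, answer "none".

150–159 m

Evaluate Δρ/ρ₀ = −αΔT + βΔS across each adjacent pair:
  76–100 m: −αΔT+βΔS = −(1.5 × 10⁻⁴)(-0.5)+(7.3 × 10⁻⁴)(+0.42) = 3.8 × 10⁻⁴ → stable
  100–150 m: −αΔT+βΔS = −(1.5 × 10⁻⁴)(-6.6)+(7.3 × 10⁻⁴)(+0.06) = 1.0 × 10⁻³ → stable
  150–159 m: −αΔT+βΔS = −(1.5 × 10⁻⁴)(+9.6)+(7.3 × 10⁻⁴)(-0.16) = -1.6 × 10⁻³ → UNSTABLE
The 150–159 m interval has Δρ < 0: lighter water underlies denser water.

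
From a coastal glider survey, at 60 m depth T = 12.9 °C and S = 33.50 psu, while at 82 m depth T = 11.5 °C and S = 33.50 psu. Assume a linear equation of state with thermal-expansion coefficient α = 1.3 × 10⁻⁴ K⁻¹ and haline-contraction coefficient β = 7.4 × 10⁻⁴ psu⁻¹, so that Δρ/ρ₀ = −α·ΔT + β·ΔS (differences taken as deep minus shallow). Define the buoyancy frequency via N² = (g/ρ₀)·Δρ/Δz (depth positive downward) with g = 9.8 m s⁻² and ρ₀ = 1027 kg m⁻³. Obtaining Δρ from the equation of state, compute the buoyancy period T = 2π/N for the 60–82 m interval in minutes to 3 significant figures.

ΔT = -1.4 K, ΔS = +0.00 psu (deep − shallow).
Δρ/ρ₀ = −αΔT + βΔS = 1.82 × 10⁻⁴ + 0 = 1.82 × 10⁻⁴, so Δρ ≈ 0.1869 kg m⁻³.
N² = (g/ρ₀)·Δρ/Δz = g·(Δρ/ρ₀)/Δz = 9.8 × 1.82 × 10⁻⁴ / 22 = 8.1073 × 10⁻⁵ s⁻².
N = √(8.1073 × 10⁻⁵) = 9.0041 × 10⁻³ rad s⁻¹ → T = 2π/N = 697.81 s = 11.630 min ≈ 11.6 min.

11.6 min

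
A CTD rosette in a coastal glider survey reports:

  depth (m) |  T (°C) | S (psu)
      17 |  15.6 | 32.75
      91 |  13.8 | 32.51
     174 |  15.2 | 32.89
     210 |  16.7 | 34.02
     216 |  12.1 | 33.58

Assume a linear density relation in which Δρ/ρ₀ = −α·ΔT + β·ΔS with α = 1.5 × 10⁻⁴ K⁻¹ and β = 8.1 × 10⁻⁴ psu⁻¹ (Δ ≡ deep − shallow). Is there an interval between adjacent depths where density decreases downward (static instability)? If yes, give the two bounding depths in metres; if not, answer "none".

Evaluate Δρ/ρ₀ = −αΔT + βΔS across each adjacent pair:
  17–91 m: −αΔT+βΔS = −(1.5 × 10⁻⁴)(-1.8)+(8.1 × 10⁻⁴)(-0.24) = 7.6 × 10⁻⁵ → stable
  91–174 m: −αΔT+βΔS = −(1.5 × 10⁻⁴)(+1.4)+(8.1 × 10⁻⁴)(+0.38) = 9.8 × 10⁻⁵ → stable
  174–210 m: −αΔT+βΔS = −(1.5 × 10⁻⁴)(+1.5)+(8.1 × 10⁻⁴)(+1.13) = 6.9 × 10⁻⁴ → stable
  210–216 m: −αΔT+βΔS = −(1.5 × 10⁻⁴)(-4.6)+(8.1 × 10⁻⁴)(-0.44) = 3.3 × 10⁻⁴ → stable
Every interval has Δρ > 0: the column is stably stratified throughout.

none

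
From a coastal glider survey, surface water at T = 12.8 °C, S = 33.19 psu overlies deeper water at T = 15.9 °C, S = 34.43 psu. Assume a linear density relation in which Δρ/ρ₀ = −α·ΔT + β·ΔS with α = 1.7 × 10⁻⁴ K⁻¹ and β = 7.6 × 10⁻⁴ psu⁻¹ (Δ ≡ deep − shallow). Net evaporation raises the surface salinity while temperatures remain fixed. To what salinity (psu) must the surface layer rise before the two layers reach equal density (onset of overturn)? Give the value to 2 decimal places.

Neutral buoyancy requires −α(T_deep − T_surf) + β(S_deep − S_surf′) = 0.
S_surf′ = S_deep − (α/β)·ΔT = 34.43 − (1.7 × 10⁻⁴/7.6 × 10⁻⁴)·(+3.1) = 33.7366 psu.
Increase required: 33.7366 − 33.19 = 0.5466 psu.

33.74 psu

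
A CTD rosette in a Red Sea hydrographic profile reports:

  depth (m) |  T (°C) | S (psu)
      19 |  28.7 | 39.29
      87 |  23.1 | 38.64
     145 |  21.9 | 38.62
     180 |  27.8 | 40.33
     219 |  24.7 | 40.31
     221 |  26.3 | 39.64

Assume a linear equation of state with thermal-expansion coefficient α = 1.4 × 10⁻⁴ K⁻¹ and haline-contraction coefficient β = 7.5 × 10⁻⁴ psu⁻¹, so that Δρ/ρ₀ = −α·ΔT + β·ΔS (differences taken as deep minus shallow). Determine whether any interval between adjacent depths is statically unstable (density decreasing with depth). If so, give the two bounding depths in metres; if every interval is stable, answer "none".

219–221 m

Evaluate Δρ/ρ₀ = −αΔT + βΔS across each adjacent pair:
  19–87 m: −αΔT+βΔS = −(1.4 × 10⁻⁴)(-5.6)+(7.5 × 10⁻⁴)(-0.65) = 3.0 × 10⁻⁴ → stable
  87–145 m: −αΔT+βΔS = −(1.4 × 10⁻⁴)(-1.2)+(7.5 × 10⁻⁴)(-0.02) = 1.5 × 10⁻⁴ → stable
  145–180 m: −αΔT+βΔS = −(1.4 × 10⁻⁴)(+5.9)+(7.5 × 10⁻⁴)(+1.71) = 4.6 × 10⁻⁴ → stable
  180–219 m: −αΔT+βΔS = −(1.4 × 10⁻⁴)(-3.1)+(7.5 × 10⁻⁴)(-0.02) = 4.2 × 10⁻⁴ → stable
  219–221 m: −αΔT+βΔS = −(1.4 × 10⁻⁴)(+1.6)+(7.5 × 10⁻⁴)(-0.67) = -7.3 × 10⁻⁴ → UNSTABLE
The 219–221 m interval has Δρ < 0: lighter water underlies denser water.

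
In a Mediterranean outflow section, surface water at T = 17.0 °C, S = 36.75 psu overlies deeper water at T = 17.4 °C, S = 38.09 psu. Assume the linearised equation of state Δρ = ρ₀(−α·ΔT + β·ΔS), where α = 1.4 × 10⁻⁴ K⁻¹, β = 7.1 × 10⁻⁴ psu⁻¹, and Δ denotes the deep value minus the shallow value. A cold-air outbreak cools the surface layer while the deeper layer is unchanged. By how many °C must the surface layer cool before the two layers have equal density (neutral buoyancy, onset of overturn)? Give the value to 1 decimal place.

6.4 °C

Neutral buoyancy requires Δρ = 0, i.e. −α(T_deep − T_surf′) + β(S_deep − S_surf) = 0.
T_surf′ = T_deep − (β/α)·ΔS = 17.4 − (7.1 × 10⁻⁴/1.4 × 10⁻⁴)·(+1.34) = 10.604 °C.
Cooling required: 17.0 − (10.604) = 6.396 °C.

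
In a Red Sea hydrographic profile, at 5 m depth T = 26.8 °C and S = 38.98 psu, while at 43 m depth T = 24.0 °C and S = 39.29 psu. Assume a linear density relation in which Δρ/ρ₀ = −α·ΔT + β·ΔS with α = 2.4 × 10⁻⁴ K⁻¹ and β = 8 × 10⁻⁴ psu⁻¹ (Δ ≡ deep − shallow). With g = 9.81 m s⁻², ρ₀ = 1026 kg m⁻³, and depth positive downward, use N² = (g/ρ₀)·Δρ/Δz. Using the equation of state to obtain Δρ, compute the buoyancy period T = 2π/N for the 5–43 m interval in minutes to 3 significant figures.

ΔT = -2.8 K, ΔS = +0.31 psu (deep − shallow).
Δρ/ρ₀ = −αΔT + βΔS = 6.72 × 10⁻⁴ + 2.48 × 10⁻⁴ = 9.20 × 10⁻⁴, so Δρ ≈ 0.9439 kg m⁻³.
N² = (g/ρ₀)·Δρ/Δz = g·(Δρ/ρ₀)/Δz = 9.81 × 9.20 × 10⁻⁴ / 38 = 2.3751 × 10⁻⁴ s⁻².
N = √(2.3751 × 10⁻⁴) = 0.015411 rad s⁻¹ → T = 2π/N = 407.71 s = 6.7952 min ≈ 6.80 min.

6.80 min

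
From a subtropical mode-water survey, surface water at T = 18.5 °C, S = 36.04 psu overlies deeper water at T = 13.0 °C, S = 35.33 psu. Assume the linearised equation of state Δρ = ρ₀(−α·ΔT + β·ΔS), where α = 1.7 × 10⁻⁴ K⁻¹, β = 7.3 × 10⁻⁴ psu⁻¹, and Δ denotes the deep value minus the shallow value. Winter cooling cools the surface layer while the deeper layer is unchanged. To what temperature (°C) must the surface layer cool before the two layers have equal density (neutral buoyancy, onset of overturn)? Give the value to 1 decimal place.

Neutral buoyancy requires Δρ = 0, i.e. −α(T_deep − T_surf′) + β(S_deep − S_surf) = 0.
T_surf′ = T_deep − (β/α)·ΔS = 13.0 − (7.3 × 10⁻⁴/1.7 × 10⁻⁴)·(-0.71) = 16.049 °C.
Cooling required: 18.5 − (16.049) = 2.451 °C.

16.0 °C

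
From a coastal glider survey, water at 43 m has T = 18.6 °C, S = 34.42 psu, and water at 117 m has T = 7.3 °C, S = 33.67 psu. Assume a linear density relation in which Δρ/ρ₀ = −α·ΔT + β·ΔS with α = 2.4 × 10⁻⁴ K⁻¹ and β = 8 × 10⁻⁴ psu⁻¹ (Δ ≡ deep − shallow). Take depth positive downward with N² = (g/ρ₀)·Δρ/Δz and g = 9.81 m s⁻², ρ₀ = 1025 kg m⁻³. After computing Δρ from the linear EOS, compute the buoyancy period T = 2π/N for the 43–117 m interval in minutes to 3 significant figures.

6.26 min

ΔT = -11.3 K, ΔS = -0.75 psu (deep − shallow).
Δρ/ρ₀ = −αΔT + βΔS = 2.712 × 10⁻³ − 6.00 × 10⁻⁴ = 2.112 × 10⁻³, so Δρ ≈ 2.165 kg m⁻³.
N² = (g/ρ₀)·Δρ/Δz = g·(Δρ/ρ₀)/Δz = 9.81 × 2.112 × 10⁻³ / 74 = 2.7998 × 10⁻⁴ s⁻².
N = √(2.7998 × 10⁻⁴) = 0.016733 rad s⁻¹ → T = 2π/N = 375.50 s = 6.2583 min ≈ 6.26 min.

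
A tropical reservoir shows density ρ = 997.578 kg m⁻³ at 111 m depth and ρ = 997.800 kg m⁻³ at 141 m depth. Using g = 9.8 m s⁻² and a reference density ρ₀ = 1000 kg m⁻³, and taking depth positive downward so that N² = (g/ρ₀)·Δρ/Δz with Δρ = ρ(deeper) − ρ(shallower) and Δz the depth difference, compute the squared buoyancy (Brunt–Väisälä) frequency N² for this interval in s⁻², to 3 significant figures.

Δρ = 997.800 − 997.578 = 0.222 kg m⁻³ over Δz = 141 − 111 = 30 m.
N² = (9.8/1000) × (0.222/30) = 7.2520 × 10⁻⁵ s⁻² ≈ 7.25 × 10⁻⁵ s⁻².

7.25 × 10⁻⁵ s⁻²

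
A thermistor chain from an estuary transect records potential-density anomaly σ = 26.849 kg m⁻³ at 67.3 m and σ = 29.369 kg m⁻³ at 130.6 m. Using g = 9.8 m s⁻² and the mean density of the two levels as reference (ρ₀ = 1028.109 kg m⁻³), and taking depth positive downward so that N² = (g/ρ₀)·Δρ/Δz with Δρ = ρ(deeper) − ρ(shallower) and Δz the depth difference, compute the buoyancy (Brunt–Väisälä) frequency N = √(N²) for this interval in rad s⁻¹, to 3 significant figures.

Δρ = 1029.369 − 1026.849 = 2.520 kg m⁻³ over Δz = 130.6 − 67.3 = 63.3 m.
N² = (9.8/1028.109) × (2.520/63.3) = 3.7948 × 10⁻⁴ s⁻².
N = √(3.7948 × 10⁻⁴) = 0.019480 rad s⁻¹ ≈ 0.0195 rad s⁻¹.

0.0195 rad s⁻¹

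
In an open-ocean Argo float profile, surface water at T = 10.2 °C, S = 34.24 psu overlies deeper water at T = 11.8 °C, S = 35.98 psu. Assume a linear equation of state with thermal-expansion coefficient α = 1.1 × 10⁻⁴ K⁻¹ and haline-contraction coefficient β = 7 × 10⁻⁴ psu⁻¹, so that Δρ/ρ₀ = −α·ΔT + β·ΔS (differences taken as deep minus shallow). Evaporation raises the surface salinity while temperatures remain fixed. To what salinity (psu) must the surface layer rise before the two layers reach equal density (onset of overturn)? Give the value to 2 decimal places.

Neutral buoyancy requires −α(T_deep − T_surf) + β(S_deep − S_surf′) = 0.
S_surf′ = S_deep − (α/β)·ΔT = 35.98 − (1.1 × 10⁻⁴/7 × 10⁻⁴)·(+1.6) = 35.7286 psu.
Increase required: 35.7286 − 34.24 = 1.4886 psu.

35.73 psu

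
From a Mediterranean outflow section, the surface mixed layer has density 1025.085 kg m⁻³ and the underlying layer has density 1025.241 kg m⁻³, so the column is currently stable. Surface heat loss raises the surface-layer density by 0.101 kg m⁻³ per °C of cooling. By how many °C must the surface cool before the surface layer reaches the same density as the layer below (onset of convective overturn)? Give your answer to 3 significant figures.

1.54 °C

Density deficit of the surface layer: 1025.241 − 1025.085 = 0.156 kg m⁻³.
Required change = 0.156 / 0.101 = 1.54 °C.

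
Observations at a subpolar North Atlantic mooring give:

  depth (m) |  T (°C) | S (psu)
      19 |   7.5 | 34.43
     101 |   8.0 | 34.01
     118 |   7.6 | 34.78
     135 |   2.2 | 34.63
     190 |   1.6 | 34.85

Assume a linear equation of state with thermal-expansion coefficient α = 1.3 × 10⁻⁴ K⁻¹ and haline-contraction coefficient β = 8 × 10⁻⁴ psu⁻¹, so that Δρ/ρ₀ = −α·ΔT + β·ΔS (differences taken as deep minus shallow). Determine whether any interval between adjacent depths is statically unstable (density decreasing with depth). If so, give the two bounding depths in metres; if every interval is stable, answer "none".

19–101 m

Evaluate Δρ/ρ₀ = −αΔT + βΔS across each adjacent pair:
  19–101 m: −αΔT+βΔS = −(1.3 × 10⁻⁴)(+0.5)+(8 × 10⁻⁴)(-0.42) = -4.0 × 10⁻⁴ → UNSTABLE
  101–118 m: −αΔT+βΔS = −(1.3 × 10⁻⁴)(-0.4)+(8 × 10⁻⁴)(+0.77) = 6.7 × 10⁻⁴ → stable
  118–135 m: −αΔT+βΔS = −(1.3 × 10⁻⁴)(-5.4)+(8 × 10⁻⁴)(-0.15) = 5.8 × 10⁻⁴ → stable
  135–190 m: −αΔT+βΔS = −(1.3 × 10⁻⁴)(-0.6)+(8 × 10⁻⁴)(+0.22) = 2.5 × 10⁻⁴ → stable
The 19–101 m interval has Δρ < 0: lighter water underlies denser water.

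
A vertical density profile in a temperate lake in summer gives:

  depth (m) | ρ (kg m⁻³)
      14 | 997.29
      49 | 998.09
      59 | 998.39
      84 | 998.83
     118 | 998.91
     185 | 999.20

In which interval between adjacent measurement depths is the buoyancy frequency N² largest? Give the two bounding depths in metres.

49–59 m

Compute the density gradient over each adjacent pair:
  14–49 m: Δρ/Δz = 0.80/35 = 0.023 kg m⁻⁴
  49–59 m: Δρ/Δz = 0.30/10 = 0.030 kg m⁻⁴
  59–84 m: Δρ/Δz = 0.44/25 = 0.018 kg m⁻⁴
  84–118 m: Δρ/Δz = 0.08/34 = 2.4 × 10⁻³ kg m⁻⁴
  118–185 m: Δρ/Δz = 0.29/67 = 4.3 × 10⁻³ kg m⁻⁴
The largest gradient is in the 49–59 m interval — the pycnocline.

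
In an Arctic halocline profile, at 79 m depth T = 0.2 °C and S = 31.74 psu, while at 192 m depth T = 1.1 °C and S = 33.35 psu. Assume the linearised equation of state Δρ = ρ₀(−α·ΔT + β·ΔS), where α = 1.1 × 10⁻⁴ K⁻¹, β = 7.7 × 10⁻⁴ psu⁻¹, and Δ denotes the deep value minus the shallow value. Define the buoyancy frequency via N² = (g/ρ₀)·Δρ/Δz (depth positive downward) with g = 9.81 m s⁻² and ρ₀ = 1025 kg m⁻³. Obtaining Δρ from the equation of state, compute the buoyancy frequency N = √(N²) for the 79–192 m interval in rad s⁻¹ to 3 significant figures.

ΔT = +0.9 K, ΔS = +1.61 psu (deep − shallow).
Δρ/ρ₀ = −αΔT + βΔS = -9.90 × 10⁻⁵ + 1.2397 × 10⁻³ = 1.1407 × 10⁻³, so Δρ ≈ 1.169 kg m⁻³.
N² = (g/ρ₀)·Δρ/Δz = g·(Δρ/ρ₀)/Δz = 9.81 × 1.1407 × 10⁻³ / 113 = 9.9029 × 10⁻⁵ s⁻².
N = √(9.9029 × 10⁻⁵) = 9.9513 × 10⁻³ rad s⁻¹ ≈ 9.95 × 10⁻³ rad s⁻¹.

9.95 × 10⁻³ rad s⁻¹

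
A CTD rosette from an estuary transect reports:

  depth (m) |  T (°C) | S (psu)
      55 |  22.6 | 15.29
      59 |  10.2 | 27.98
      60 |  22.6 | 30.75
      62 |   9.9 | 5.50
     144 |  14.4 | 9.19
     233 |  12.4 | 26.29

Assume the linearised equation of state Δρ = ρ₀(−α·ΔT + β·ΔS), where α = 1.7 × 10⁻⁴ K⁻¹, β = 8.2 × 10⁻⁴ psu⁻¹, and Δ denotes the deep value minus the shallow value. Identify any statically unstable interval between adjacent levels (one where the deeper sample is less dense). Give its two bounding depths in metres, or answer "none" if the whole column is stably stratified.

Evaluate Δρ/ρ₀ = −αΔT + βΔS across each adjacent pair:
  55–59 m: −αΔT+βΔS = −(1.7 × 10⁻⁴)(-12.4)+(8.2 × 10⁻⁴)(+12.69) = 0.013 → stable
  59–60 m: −αΔT+βΔS = −(1.7 × 10⁻⁴)(+12.4)+(8.2 × 10⁻⁴)(+2.77) = 1.6 × 10⁻⁴ → stable
  60–62 m: −αΔT+βΔS = −(1.7 × 10⁻⁴)(-12.7)+(8.2 × 10⁻⁴)(-25.25) = -0.019 → UNSTABLE
  62–144 m: −αΔT+βΔS = −(1.7 × 10⁻⁴)(+4.5)+(8.2 × 10⁻⁴)(+3.69) = 2.3 × 10⁻³ → stable
  144–233 m: −αΔT+βΔS = −(1.7 × 10⁻⁴)(-2.0)+(8.2 × 10⁻⁴)(+17.10) = 0.014 → stable
The 60–62 m interval has Δρ < 0: lighter water underlies denser water.

60–62 m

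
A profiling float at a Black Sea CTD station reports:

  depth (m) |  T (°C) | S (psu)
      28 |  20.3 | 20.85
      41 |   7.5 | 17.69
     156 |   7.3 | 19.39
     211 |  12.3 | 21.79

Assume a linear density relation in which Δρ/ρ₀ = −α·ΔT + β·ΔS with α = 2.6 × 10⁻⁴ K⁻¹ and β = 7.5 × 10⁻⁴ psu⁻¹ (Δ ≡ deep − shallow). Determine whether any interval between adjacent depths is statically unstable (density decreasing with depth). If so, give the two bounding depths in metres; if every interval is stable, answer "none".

Evaluate Δρ/ρ₀ = −αΔT + βΔS across each adjacent pair:
  28–41 m: −αΔT+βΔS = −(2.6 × 10⁻⁴)(-12.8)+(7.5 × 10⁻⁴)(-3.16) = 9.6 × 10⁻⁴ → stable
  41–156 m: −αΔT+βΔS = −(2.6 × 10⁻⁴)(-0.2)+(7.5 × 10⁻⁴)(+1.70) = 1.3 × 10⁻³ → stable
  156–211 m: −αΔT+βΔS = −(2.6 × 10⁻⁴)(+5.0)+(7.5 × 10⁻⁴)(+2.40) = 5.0 × 10⁻⁴ → stable
Every interval has Δρ > 0: the column is stably stratified throughout.

none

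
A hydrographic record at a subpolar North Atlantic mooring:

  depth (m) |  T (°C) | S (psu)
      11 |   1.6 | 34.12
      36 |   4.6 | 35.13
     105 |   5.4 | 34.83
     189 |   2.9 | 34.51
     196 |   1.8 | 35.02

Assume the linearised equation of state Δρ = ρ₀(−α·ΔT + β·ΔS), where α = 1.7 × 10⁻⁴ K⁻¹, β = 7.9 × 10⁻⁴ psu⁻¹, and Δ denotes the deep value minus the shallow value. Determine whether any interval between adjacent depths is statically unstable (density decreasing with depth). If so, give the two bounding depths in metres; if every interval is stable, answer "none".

36–105 m

Evaluate Δρ/ρ₀ = −αΔT + βΔS across each adjacent pair:
  11–36 m: −αΔT+βΔS = −(1.7 × 10⁻⁴)(+3.0)+(7.9 × 10⁻⁴)(+1.01) = 2.9 × 10⁻⁴ → stable
  36–105 m: −αΔT+βΔS = −(1.7 × 10⁻⁴)(+0.8)+(7.9 × 10⁻⁴)(-0.30) = -3.7 × 10⁻⁴ → UNSTABLE
  105–189 m: −αΔT+βΔS = −(1.7 × 10⁻⁴)(-2.5)+(7.9 × 10⁻⁴)(-0.32) = 1.7 × 10⁻⁴ → stable
  189–196 m: −αΔT+βΔS = −(1.7 × 10⁻⁴)(-1.1)+(7.9 × 10⁻⁴)(+0.51) = 5.9 × 10⁻⁴ → stable
The 36–105 m interval has Δρ < 0: lighter water underlies denser water.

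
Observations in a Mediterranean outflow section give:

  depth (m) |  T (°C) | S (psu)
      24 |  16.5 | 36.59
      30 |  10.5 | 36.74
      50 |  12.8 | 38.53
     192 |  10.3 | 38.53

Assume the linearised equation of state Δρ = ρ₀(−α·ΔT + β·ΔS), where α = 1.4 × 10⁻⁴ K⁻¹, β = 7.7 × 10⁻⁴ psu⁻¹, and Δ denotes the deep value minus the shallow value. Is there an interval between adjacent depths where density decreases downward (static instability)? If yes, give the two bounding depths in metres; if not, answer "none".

Evaluate Δρ/ρ₀ = −αΔT + βΔS across each adjacent pair:
  24–30 m: −αΔT+βΔS = −(1.4 × 10⁻⁴)(-6.0)+(7.7 × 10⁻⁴)(+0.15) = 9.6 × 10⁻⁴ → stable
  30–50 m: −αΔT+βΔS = −(1.4 × 10⁻⁴)(+2.3)+(7.7 × 10⁻⁴)(+1.79) = 1.1 × 10⁻³ → stable
  50–192 m: −αΔT+βΔS = −(1.4 × 10⁻⁴)(-2.5)+(7.7 × 10⁻⁴)(+0.00) = 3.5 × 10⁻⁴ → stable
Every interval has Δρ > 0: the column is stably stratified throughout.

none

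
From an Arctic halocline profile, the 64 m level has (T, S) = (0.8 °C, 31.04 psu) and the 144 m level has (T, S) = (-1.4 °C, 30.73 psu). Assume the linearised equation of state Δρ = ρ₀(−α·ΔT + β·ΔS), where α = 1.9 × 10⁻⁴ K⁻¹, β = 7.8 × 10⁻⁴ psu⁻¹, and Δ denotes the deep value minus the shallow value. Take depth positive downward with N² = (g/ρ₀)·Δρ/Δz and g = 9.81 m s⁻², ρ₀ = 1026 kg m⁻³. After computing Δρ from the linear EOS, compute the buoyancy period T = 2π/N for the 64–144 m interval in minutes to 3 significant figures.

22.5 min

ΔT = -2.2 K, ΔS = -0.31 psu (deep − shallow).
Δρ/ρ₀ = −αΔT + βΔS = 4.18 × 10⁻⁴ − 2.418 × 10⁻⁴ = 1.762 × 10⁻⁴, so Δρ ≈ 0.1808 kg m⁻³.
N² = (g/ρ₀)·Δρ/Δz = g·(Δρ/ρ₀)/Δz = 9.81 × 1.762 × 10⁻⁴ / 80 = 2.1607 × 10⁻⁵ s⁻².
N = √(2.1607 × 10⁻⁵) = 4.6483 × 10⁻³ rad s⁻¹ → T = 2π/N = 1.3517 × 10³ s = 22.528 min ≈ 22.5 min.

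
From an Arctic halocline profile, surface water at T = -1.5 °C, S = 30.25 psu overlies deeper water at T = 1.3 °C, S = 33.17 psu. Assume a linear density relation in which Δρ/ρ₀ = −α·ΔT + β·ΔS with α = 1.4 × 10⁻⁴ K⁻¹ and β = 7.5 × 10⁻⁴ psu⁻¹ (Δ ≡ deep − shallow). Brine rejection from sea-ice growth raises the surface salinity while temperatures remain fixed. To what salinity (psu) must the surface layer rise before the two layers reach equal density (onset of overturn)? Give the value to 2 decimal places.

Neutral buoyancy requires −α(T_deep − T_surf) + β(S_deep − S_surf′) = 0.
S_surf′ = S_deep − (α/β)·ΔT = 33.17 − (1.4 × 10⁻⁴/7.5 × 10⁻⁴)·(+2.8) = 32.6473 psu.
Increase required: 32.6473 − 30.25 = 2.3973 psu.

32.65 psu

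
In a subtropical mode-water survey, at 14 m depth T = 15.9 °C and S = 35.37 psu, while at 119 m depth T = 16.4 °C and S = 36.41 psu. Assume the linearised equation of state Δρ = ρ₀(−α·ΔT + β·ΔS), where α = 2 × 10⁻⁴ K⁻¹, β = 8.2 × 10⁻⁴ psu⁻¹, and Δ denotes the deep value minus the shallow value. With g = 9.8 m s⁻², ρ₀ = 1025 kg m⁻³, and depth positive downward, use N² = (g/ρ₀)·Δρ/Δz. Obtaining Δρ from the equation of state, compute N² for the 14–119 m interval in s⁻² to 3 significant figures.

ΔT = +0.5 K, ΔS = +1.04 psu (deep − shallow).
Δρ/ρ₀ = −αΔT + βΔS = -1.00 × 10⁻⁴ + 8.528 × 10⁻⁴ = 7.528 × 10⁻⁴, so Δρ ≈ 0.7716 kg m⁻³.
N² = (g/ρ₀)·Δρ/Δz = g·(Δρ/ρ₀)/Δz = 9.8 × 7.528 × 10⁻⁴ / 105 = 7.0261 × 10⁻⁵ s⁻² ≈ 7.03 × 10⁻⁵ s⁻².

7.03 × 10⁻⁵ s⁻²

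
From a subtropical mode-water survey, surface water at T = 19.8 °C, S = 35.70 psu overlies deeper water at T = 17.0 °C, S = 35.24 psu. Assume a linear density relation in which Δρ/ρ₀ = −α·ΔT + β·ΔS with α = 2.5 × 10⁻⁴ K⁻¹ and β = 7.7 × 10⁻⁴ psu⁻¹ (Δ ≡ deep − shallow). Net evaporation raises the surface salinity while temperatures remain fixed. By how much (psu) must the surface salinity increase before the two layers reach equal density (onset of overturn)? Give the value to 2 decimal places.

0.45 psu

Neutral buoyancy requires −α(T_deep − T_surf) + β(S_deep − S_surf′) = 0.
S_surf′ = S_deep − (α/β)·ΔT = 35.24 − (2.5 × 10⁻⁴/7.7 × 10⁻⁴)·(-2.8) = 36.1491 psu.
Increase required: 36.1491 − 35.70 = 0.4491 psu.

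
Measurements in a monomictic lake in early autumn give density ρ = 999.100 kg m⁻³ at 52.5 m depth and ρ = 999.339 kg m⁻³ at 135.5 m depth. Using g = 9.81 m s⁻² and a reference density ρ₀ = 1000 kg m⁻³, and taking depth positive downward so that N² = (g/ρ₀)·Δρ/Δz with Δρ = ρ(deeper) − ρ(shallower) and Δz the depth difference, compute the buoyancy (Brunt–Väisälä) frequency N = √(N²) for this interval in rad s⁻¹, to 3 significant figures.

5.31 × 10⁻³ rad s⁻¹

Δρ = 999.339 − 999.100 = 0.239 kg m⁻³ over Δz = 135.5 − 52.5 = 83 m.
N² = (9.81/1000) × (0.239/83) = 2.8248 × 10⁻⁵ s⁻².
N = √(2.8248 × 10⁻⁵) = 5.3149 × 10⁻³ rad s⁻¹ ≈ 5.31 × 10⁻³ rad s⁻¹.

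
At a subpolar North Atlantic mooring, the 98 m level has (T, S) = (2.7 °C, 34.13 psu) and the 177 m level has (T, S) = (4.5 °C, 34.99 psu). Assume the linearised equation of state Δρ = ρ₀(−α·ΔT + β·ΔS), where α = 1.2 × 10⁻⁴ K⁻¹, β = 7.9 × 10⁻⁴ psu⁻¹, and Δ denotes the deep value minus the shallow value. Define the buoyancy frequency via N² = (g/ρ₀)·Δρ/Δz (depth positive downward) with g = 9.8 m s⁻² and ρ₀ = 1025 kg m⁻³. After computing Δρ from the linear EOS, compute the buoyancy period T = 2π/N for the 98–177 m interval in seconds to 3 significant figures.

ΔT = +1.8 K, ΔS = +0.86 psu (deep − shallow).
Δρ/ρ₀ = −αΔT + βΔS = -2.16 × 10⁻⁴ + 6.794 × 10⁻⁴ = 4.634 × 10⁻⁴, so Δρ ≈ 0.4750 kg m⁻³.
N² = (g/ρ₀)·Δρ/Δz = g·(Δρ/ρ₀)/Δz = 9.8 × 4.634 × 10⁻⁴ / 79 = 5.7485 × 10⁻⁵ s⁻².
N = √(5.7485 × 10⁻⁵) = 7.5819 × 10⁻³ rad s⁻¹ → T = 2π/N = 828.71 s ≈ 829 s.

829 s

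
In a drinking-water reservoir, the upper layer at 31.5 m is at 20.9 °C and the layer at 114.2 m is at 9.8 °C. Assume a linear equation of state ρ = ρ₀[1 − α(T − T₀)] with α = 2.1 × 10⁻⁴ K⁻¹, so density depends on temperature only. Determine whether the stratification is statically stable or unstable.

stable

ΔT = 9.8 − 20.9 = -11.1 K, so Δρ/ρ₀ = −αΔT = 2.331 × 10⁻³.
Δρ/ρ₀ > 0, so Δρ > 0: deeper water is denser → statically stable.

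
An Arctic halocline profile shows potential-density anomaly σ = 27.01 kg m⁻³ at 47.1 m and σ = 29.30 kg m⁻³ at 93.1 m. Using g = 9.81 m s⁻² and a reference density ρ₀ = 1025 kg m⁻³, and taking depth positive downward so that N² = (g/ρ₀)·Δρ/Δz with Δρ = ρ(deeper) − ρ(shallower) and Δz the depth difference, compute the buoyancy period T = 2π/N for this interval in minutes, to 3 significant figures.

Δρ = 1029.30 − 1027.01 = 2.29 kg m⁻³ over Δz = 93.1 − 47.1 = 46 m.
N² = (9.81/1025) × (2.29/46) = 4.7646 × 10⁻⁴ s⁻².
N = √(4.7646 × 10⁻⁴) = 0.021828 rad s⁻¹, so T = 2π/N = 287.85 s = 4.7975 min ≈ 4.80 min.

4.80 min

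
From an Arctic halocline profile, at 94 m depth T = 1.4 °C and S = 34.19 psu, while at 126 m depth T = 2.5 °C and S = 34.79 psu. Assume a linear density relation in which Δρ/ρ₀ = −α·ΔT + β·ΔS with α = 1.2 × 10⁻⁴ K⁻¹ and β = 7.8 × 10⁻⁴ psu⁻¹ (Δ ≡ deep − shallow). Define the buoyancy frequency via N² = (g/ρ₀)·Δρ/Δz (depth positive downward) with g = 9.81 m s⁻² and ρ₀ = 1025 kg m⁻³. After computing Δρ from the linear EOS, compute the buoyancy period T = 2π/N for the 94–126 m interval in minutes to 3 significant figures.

ΔT = +1.1 K, ΔS = +0.60 psu (deep − shallow).
Δρ/ρ₀ = −αΔT + βΔS = -1.32 × 10⁻⁴ + 4.68 × 10⁻⁴ = 3.36 × 10⁻⁴, so Δρ ≈ 0.3444 kg m⁻³.
N² = (g/ρ₀)·Δρ/Δz = g·(Δρ/ρ₀)/Δz = 9.81 × 3.36 × 10⁻⁴ / 32 = 1.0300 × 10⁻⁴ s⁻².
N = √(1.0300 × 10⁻⁴) = 0.010149 rad s⁻¹ → T = 2π/N = 619.09 s = 10.318 min ≈ 10.3 min.

10.3 min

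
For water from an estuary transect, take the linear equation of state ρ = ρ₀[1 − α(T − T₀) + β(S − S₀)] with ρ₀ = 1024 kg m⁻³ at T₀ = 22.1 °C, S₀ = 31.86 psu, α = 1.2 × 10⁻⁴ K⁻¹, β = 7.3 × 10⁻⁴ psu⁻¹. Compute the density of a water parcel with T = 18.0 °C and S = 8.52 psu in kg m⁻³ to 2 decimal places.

1007.06 kg m⁻³

T − T₀ = -4.1 K, S − S₀ = -23.34 psu.
Bracket = 1 − α·(-4.1) + β·(-23.34) = 1 + (-0.0165462) = 0.9834538.
ρ = 1024 × 0.9834538 = 1007.06 kg m⁻³.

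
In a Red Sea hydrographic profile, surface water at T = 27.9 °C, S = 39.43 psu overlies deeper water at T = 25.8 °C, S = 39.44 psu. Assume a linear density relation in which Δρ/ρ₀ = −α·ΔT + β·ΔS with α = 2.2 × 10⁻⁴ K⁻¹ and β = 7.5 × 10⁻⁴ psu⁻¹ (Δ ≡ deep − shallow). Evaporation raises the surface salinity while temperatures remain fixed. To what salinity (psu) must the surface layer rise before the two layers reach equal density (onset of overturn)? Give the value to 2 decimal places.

40.06 psu

Neutral buoyancy requires −α(T_deep − T_surf) + β(S_deep − S_surf′) = 0.
S_surf′ = S_deep − (α/β)·ΔT = 39.44 − (2.2 × 10⁻⁴/7.5 × 10⁻⁴)·(-2.1) = 40.0560 psu.
Increase required: 40.0560 − 39.43 = 0.6260 psu.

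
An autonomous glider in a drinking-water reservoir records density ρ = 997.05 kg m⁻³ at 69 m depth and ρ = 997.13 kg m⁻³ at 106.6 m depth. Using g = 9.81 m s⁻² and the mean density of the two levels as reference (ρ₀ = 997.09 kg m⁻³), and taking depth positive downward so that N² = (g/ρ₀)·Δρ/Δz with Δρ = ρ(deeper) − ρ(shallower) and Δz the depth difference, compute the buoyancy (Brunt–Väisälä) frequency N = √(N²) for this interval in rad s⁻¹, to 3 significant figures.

Δρ = 997.13 − 997.05 = 0.08 kg m⁻³ over Δz = 106.6 − 69 = 37.6 m.
N² = (9.81/997.09) × (0.08/37.6) = 2.0933 × 10⁻⁵ s⁻².
N = √(2.0933 × 10⁻⁵) = 4.5753 × 10⁻³ rad s⁻¹ ≈ 4.58 × 10⁻³ rad s⁻¹.

4.58 × 10⁻³ rad s⁻¹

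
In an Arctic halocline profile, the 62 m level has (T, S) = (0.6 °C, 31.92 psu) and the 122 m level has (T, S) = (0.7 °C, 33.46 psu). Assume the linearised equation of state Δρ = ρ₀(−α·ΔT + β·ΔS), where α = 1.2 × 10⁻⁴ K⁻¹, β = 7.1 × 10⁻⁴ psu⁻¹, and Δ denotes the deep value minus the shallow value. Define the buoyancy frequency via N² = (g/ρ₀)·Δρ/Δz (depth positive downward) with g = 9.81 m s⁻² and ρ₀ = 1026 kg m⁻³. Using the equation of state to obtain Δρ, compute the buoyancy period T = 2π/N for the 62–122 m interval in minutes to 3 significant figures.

7.88 min

ΔT = +0.1 K, ΔS = +1.54 psu (deep − shallow).
Δρ/ρ₀ = −αΔT + βΔS = -1.20 × 10⁻⁵ + 1.0934 × 10⁻³ = 1.0814 × 10⁻³, so Δρ ≈ 1.110 kg m⁻³.
N² = (g/ρ₀)·Δρ/Δz = g·(Δρ/ρ₀)/Δz = 9.81 × 1.0814 × 10⁻³ / 60 = 1.7681 × 10⁻⁴ s⁻².
N = √(1.7681 × 10⁻⁴) = 0.013297 rad s⁻¹ → T = 2π/N = 472.53 s = 7.8755 min ≈ 7.88 min.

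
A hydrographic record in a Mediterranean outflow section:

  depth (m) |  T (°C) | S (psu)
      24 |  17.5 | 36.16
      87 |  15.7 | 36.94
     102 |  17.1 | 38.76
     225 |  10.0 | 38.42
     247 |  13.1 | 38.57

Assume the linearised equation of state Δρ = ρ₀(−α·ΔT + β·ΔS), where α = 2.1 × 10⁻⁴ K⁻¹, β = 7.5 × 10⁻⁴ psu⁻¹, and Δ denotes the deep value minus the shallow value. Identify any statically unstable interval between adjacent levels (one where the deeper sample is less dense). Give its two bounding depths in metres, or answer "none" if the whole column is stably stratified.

225–247 m

Evaluate Δρ/ρ₀ = −αΔT + βΔS across each adjacent pair:
  24–87 m: −αΔT+βΔS = −(2.1 × 10⁻⁴)(-1.8)+(7.5 × 10⁻⁴)(+0.78) = 9.6 × 10⁻⁴ → stable
  87–102 m: −αΔT+βΔS = −(2.1 × 10⁻⁴)(+1.4)+(7.5 × 10⁻⁴)(+1.82) = 1.1 × 10⁻³ → stable
  102–225 m: −αΔT+βΔS = −(2.1 × 10⁻⁴)(-7.1)+(7.5 × 10⁻⁴)(-0.34) = 1.2 × 10⁻³ → stable
  225–247 m: −αΔT+βΔS = −(2.1 × 10⁻⁴)(+3.1)+(7.5 × 10⁻⁴)(+0.15) = -5.4 × 10⁻⁴ → UNSTABLE
The 225–247 m interval has Δρ < 0: lighter water underlies denser water.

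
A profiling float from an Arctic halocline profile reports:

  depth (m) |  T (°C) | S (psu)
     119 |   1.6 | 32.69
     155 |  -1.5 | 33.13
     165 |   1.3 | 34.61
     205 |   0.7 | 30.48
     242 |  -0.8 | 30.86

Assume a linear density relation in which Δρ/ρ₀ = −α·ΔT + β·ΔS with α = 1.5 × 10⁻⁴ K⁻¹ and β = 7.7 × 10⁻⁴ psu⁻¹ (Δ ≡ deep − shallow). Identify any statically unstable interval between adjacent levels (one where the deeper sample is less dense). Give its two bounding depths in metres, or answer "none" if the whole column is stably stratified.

165–205 m

Evaluate Δρ/ρ₀ = −αΔT + βΔS across each adjacent pair:
  119–155 m: −αΔT+βΔS = −(1.5 × 10⁻⁴)(-3.1)+(7.7 × 10⁻⁴)(+0.44) = 8.0 × 10⁻⁴ → stable
  155–165 m: −αΔT+βΔS = −(1.5 × 10⁻⁴)(+2.8)+(7.7 × 10⁻⁴)(+1.48) = 7.2 × 10⁻⁴ → stable
  165–205 m: −αΔT+βΔS = −(1.5 × 10⁻⁴)(-0.6)+(7.7 × 10⁻⁴)(-4.13) = -3.1 × 10⁻³ → UNSTABLE
  205–242 m: −αΔT+βΔS = −(1.5 × 10⁻⁴)(-1.5)+(7.7 × 10⁻⁴)(+0.38) = 5.2 × 10⁻⁴ → stable
The 165–205 m interval has Δρ < 0: lighter water underlies denser water.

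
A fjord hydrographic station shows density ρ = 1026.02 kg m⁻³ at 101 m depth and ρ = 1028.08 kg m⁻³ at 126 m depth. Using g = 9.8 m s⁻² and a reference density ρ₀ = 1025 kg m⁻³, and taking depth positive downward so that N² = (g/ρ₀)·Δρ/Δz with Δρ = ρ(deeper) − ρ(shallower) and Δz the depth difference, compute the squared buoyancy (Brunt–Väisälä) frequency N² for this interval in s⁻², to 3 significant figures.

Δρ = 1028.08 − 1026.02 = 2.06 kg m⁻³ over Δz = 126 − 101 = 25 m.
N² = (9.8/1025) × (2.06/25) = 7.8782 × 10⁻⁴ s⁻² ≈ 7.88 × 10⁻⁴ s⁻².

7.88 × 10⁻⁴ s⁻²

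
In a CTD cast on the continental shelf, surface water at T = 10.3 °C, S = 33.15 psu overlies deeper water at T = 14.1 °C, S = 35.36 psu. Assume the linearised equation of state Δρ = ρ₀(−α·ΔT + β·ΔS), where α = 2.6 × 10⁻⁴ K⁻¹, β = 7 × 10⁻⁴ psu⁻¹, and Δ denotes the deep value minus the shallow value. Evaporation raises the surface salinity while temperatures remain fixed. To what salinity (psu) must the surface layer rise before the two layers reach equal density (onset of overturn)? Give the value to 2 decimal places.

33.95 psu

Neutral buoyancy requires −α(T_deep − T_surf) + β(S_deep − S_surf′) = 0.
S_surf′ = S_deep − (α/β)·ΔT = 35.36 − (2.6 × 10⁻⁴/7 × 10⁻⁴)·(+3.8) = 33.9486 psu.
Increase required: 33.9486 − 33.15 = 0.7986 psu.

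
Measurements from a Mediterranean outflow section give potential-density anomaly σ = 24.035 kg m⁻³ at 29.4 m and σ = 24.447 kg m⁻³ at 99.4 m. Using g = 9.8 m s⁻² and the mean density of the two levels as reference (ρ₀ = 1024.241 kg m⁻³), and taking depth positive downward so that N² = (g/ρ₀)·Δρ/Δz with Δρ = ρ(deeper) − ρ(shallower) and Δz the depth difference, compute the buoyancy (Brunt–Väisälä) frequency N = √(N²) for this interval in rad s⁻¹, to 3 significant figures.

Δρ = 1024.447 − 1024.035 = 0.412 kg m⁻³ over Δz = 99.4 − 29.4 = 70 m.
N² = (9.8/1024.241) × (0.412/70) = 5.6315 × 10⁻⁵ s⁻².
N = √(5.6315 × 10⁻⁵) = 7.5043 × 10⁻³ rad s⁻¹ ≈ 7.50 × 10⁻³ rad s⁻¹.

7.50 × 10⁻³ rad s⁻¹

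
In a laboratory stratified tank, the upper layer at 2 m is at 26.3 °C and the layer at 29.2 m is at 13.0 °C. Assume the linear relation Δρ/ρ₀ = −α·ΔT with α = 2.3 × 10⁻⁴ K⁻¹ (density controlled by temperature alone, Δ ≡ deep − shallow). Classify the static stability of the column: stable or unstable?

stable

ΔT = 13.0 − 26.3 = -13.3 K, so Δρ/ρ₀ = −αΔT = 3.059 × 10⁻³.
Δρ/ρ₀ > 0, so Δρ > 0: deeper water is denser → statically stable.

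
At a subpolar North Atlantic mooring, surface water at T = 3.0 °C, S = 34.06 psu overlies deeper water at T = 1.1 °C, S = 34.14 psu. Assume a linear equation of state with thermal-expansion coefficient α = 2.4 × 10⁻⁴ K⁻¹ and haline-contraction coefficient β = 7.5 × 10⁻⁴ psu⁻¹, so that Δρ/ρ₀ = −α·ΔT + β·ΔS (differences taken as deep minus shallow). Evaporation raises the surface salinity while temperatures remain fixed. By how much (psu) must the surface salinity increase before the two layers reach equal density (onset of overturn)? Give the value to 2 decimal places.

Neutral buoyancy requires −α(T_deep − T_surf) + β(S_deep − S_surf′) = 0.
S_surf′ = S_deep − (α/β)·ΔT = 34.14 − (2.4 × 10⁻⁴/7.5 × 10⁻⁴)·(-1.9) = 34.7480 psu.
Increase required: 34.7480 − 34.06 = 0.6880 psu.

0.69 psu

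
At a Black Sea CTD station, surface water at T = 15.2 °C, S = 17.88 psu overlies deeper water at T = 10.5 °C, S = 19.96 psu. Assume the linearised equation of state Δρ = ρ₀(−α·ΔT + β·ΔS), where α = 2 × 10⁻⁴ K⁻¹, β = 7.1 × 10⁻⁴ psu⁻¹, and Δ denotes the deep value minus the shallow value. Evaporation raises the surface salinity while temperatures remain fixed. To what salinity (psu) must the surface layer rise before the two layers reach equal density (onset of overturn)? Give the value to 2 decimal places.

Neutral buoyancy requires −α(T_deep − T_surf) + β(S_deep − S_surf′) = 0.
S_surf′ = S_deep − (α/β)·ΔT = 19.96 − (2 × 10⁻⁴/7.1 × 10⁻⁴)·(-4.7) = 21.2839 psu.
Increase required: 21.2839 − 17.88 = 3.4039 psu.

21.28 psu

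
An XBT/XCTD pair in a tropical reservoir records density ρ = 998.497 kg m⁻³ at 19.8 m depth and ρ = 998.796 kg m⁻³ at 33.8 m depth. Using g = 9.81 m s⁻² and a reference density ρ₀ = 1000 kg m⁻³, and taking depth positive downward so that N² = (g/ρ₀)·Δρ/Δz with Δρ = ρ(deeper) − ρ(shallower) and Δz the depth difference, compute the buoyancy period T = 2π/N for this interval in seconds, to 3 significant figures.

434 s

Δρ = 998.796 − 998.497 = 0.299 kg m⁻³ over Δz = 33.8 − 19.8 = 14 m.
N² = (9.81/1000) × (0.299/14) = 2.0951 × 10⁻⁴ s⁻².
N = √(2.0951 × 10⁻⁴) = 0.014474 rad s⁻¹, so T = 2π/N = 434.10 s ≈ 434 s.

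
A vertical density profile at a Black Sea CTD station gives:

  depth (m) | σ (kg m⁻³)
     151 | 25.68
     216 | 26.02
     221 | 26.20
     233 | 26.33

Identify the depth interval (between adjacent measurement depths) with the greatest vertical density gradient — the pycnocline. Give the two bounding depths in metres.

Compute the density gradient over each adjacent pair:
  151–216 m: Δρ/Δz = 0.34/65 = 5.2 × 10⁻³ kg m⁻⁴
  216–221 m: Δρ/Δz = 0.18/5 = 0.036 kg m⁻⁴
  221–233 m: Δρ/Δz = 0.13/12 = 0.011 kg m⁻⁴
The largest gradient is in the 216–221 m interval — the pycnocline.

216–221 m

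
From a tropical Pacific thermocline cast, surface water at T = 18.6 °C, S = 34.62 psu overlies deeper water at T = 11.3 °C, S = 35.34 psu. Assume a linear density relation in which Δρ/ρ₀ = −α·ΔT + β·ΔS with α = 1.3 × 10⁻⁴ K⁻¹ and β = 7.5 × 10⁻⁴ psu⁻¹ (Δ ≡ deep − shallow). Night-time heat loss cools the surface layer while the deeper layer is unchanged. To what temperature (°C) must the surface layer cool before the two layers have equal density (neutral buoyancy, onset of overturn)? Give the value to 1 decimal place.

7.1 °C

Neutral buoyancy requires Δρ = 0, i.e. −α(T_deep − T_surf′) + β(S_deep − S_surf) = 0.
T_surf′ = T_deep − (β/α)·ΔS = 11.3 − (7.5 × 10⁻⁴/1.3 × 10⁻⁴)·(+0.72) = 7.146 °C.
Cooling required: 18.6 − (7.146) = 11.454 °C.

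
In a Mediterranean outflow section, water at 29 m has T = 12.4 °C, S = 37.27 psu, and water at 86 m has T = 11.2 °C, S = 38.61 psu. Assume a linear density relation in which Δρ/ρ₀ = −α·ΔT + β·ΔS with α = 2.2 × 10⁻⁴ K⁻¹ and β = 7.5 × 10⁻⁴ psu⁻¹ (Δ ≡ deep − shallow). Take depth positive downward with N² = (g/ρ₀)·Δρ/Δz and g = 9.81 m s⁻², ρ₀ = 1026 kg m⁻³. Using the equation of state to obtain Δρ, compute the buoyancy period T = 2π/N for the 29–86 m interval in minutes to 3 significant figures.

ΔT = -1.2 K, ΔS = +1.34 psu (deep − shallow).
Δρ/ρ₀ = −αΔT + βΔS = 2.64 × 10⁻⁴ + 1.005 × 10⁻³ = 1.269 × 10⁻³, so Δρ ≈ 1.302 kg m⁻³.
N² = (g/ρ₀)·Δρ/Δz = g·(Δρ/ρ₀)/Δz = 9.81 × 1.269 × 10⁻³ / 57 = 2.1840 × 10⁻⁴ s⁻².
N = √(2.1840 × 10⁻⁴) = 0.014778 rad s⁻¹ → T = 2π/N = 425.17 s = 7.0862 min ≈ 7.09 min.

7.09 min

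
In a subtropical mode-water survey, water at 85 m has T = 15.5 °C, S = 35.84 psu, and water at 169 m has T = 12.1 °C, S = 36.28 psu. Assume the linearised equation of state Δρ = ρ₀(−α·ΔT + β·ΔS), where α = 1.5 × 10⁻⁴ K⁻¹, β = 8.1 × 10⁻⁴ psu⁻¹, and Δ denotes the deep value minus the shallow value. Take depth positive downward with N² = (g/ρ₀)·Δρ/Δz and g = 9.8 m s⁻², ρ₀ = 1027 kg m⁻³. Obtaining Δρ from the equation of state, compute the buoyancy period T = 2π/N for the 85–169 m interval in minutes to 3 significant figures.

ΔT = -3.4 K, ΔS = +0.44 psu (deep − shallow).
Δρ/ρ₀ = −αΔT + βΔS = 5.10 × 10⁻⁴ + 3.564 × 10⁻⁴ = 8.664 × 10⁻⁴, so Δρ ≈ 0.8898 kg m⁻³.
N² = (g/ρ₀)·Δρ/Δz = g·(Δρ/ρ₀)/Δz = 9.8 × 8.664 × 10⁻⁴ / 84 = 1.0108 × 10⁻⁴ s⁻².
N = √(1.0108 × 10⁻⁴) = 0.010054 rad s⁻¹ → T = 2π/N = 624.94 s = 10.416 min ≈ 10.4 min.

10.4 min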